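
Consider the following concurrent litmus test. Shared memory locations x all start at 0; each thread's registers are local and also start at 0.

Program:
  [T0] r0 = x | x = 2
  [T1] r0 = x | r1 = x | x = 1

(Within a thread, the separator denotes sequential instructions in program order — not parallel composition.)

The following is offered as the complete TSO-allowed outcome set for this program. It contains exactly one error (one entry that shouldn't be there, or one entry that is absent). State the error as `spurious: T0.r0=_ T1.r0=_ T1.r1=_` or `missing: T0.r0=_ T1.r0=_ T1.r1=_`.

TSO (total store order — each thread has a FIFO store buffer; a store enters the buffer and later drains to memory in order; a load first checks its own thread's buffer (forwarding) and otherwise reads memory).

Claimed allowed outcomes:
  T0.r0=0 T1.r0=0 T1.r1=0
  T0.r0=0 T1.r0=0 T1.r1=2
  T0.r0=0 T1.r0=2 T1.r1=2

missing: T0.r0=1 T1.r0=0 T1.r1=0

outcome vector order: (T0.r0,T1.r0,T1.r1)
TSO: 4 outcomes — {<0 0 0>, <0 0 2>, <0 2 2>, <1 0 0>}
TSO∖claimed = {<1 0 0>}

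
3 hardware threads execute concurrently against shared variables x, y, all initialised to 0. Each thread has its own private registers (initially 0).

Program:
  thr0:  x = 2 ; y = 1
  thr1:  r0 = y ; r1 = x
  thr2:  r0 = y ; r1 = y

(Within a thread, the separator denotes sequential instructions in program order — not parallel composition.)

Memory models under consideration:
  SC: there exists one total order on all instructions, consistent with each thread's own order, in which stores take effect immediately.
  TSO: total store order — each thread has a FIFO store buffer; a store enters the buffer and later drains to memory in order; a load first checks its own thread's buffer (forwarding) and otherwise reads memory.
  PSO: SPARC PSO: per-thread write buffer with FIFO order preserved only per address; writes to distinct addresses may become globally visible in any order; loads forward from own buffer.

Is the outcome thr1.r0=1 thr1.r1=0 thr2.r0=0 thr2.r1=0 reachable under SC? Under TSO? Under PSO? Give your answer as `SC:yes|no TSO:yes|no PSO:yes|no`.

outcome vector order: (thr1.r0,thr1.r1,thr2.r0,thr2.r1)
SC: 9 outcomes — {(0,0,0,0) (0,0,0,1) (0,0,1,1) (0,2,0,0) (0,2,0,1) (0,2,1,1) (1,2,0,0) (1,2,0,1) (1,2,1,1)}
TSO: 9 outcomes — {(0,0,0,0) (0,0,0,1) (0,0,1,1) (0,2,0,0) (0,2,0,1) (0,2,1,1) (1,2,0,0) (1,2,0,1) (1,2,1,1)}
PSO: 12 outcomes — {(0,0,0,0) (0,0,0,1) (0,0,1,1) (0,2,0,0) (0,2,0,1) (0,2,1,1) (1,0,0,0) (1,0,0,1) (1,0,1,1) (1,2,0,0) (1,2,0,1) (1,2,1,1)}
target (1,0,0,0) ∈ {PSO}

SC:no TSO:no PSO:yes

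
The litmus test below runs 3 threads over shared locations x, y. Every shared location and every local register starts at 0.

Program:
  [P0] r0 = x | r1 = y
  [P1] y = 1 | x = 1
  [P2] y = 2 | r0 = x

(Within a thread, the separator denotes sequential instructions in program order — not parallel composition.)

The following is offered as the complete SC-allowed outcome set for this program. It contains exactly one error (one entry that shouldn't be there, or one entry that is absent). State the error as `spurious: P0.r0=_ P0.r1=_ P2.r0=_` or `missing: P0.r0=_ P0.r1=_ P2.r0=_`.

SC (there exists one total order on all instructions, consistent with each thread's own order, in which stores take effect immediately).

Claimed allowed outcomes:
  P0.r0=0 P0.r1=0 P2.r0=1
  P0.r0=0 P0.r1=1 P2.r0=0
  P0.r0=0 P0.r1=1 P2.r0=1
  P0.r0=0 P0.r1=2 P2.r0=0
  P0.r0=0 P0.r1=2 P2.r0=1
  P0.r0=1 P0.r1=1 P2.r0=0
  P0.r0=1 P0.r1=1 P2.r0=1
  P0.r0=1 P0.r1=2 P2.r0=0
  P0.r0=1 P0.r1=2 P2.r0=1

outcome vector order: (P0.r0,P0.r1,P2.r0)
under SC → 000; 001; 010; 011; 020; 021; 110; 111; 120; 121
SC∖claimed = {000}

missing: P0.r0=0 P0.r1=0 P2.r0=0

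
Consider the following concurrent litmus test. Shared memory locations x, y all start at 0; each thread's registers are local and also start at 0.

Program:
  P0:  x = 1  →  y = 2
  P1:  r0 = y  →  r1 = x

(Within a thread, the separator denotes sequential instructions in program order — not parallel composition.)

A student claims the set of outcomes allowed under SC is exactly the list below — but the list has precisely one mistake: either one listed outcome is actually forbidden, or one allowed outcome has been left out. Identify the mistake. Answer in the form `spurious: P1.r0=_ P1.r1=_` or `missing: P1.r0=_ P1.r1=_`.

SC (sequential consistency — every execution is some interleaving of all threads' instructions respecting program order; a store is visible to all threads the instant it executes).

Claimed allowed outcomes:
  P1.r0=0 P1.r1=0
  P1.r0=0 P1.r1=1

missing: P1.r0=2 P1.r1=1

outcome vector order: (P1.r0,P1.r1)
[SC] allowed = {(0,0), (0,1), (2,1)}
SC∖claimed = {(2,1)}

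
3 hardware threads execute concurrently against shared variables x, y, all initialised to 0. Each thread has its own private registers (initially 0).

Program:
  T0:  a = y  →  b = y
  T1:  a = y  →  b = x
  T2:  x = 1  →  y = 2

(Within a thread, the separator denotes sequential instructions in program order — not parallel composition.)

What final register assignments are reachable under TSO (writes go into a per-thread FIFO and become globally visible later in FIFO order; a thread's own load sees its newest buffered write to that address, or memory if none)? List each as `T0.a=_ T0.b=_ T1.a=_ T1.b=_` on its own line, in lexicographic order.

outcome vector order: (T0.a,T0.b,T1.a,T1.b)
|TSO outcomes| = 9

T0.a=0 T0.b=0 T1.a=0 T1.b=0
T0.a=0 T0.b=0 T1.a=0 T1.b=1
T0.a=0 T0.b=0 T1.a=2 T1.b=1
T0.a=0 T0.b=2 T1.a=0 T1.b=0
T0.a=0 T0.b=2 T1.a=0 T1.b=1
T0.a=0 T0.b=2 T1.a=2 T1.b=1
T0.a=2 T0.b=2 T1.a=0 T1.b=0
T0.a=2 T0.b=2 T1.a=0 T1.b=1
T0.a=2 T0.b=2 T1.a=2 T1.b=1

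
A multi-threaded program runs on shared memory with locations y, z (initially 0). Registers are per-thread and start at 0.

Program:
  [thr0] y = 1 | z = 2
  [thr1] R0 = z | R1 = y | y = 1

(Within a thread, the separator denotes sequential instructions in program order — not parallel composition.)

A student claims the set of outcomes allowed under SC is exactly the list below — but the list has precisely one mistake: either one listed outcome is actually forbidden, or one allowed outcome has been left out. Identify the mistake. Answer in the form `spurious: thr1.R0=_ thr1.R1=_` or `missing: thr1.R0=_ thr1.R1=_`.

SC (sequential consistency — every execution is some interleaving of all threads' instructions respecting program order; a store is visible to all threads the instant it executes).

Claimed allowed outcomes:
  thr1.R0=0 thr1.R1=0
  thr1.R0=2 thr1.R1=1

missing: thr1.R0=0 thr1.R1=1

outcome vector order: (thr1.R0,thr1.R1)
SC (3): <0 0> <0 1> <2 1>
SC∖claimed = {<0 1>}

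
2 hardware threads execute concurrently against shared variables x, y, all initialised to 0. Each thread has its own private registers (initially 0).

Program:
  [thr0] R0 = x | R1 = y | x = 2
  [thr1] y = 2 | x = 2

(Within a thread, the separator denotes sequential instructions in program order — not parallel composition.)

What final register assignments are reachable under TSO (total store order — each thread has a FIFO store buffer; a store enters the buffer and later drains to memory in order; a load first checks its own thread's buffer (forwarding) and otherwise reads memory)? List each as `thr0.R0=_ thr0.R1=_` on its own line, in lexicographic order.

thr0.R0=0 thr0.R1=0
thr0.R0=0 thr0.R1=2
thr0.R0=2 thr0.R1=2

outcome vector order: (thr0.R0,thr0.R1)
|TSO outcomes| = 3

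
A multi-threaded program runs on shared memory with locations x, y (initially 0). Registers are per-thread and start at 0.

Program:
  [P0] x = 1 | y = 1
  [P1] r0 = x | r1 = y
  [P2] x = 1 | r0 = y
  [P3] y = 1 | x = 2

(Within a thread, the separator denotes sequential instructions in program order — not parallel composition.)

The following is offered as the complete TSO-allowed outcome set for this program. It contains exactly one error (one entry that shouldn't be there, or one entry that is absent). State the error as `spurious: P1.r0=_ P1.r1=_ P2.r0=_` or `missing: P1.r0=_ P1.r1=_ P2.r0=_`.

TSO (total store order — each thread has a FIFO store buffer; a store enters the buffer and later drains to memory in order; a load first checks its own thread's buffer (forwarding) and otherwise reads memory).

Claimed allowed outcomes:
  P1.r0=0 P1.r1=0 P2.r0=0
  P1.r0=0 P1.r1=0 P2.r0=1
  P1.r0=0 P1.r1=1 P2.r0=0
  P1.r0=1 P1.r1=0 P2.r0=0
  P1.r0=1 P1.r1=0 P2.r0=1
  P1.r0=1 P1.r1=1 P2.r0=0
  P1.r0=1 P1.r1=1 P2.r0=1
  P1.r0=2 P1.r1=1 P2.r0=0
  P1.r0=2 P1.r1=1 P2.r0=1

outcome vector order: (P1.r0,P1.r1,P2.r0)
TSO: 10 outcomes — {0/0/0, 0/0/1, 0/1/0, 0/1/1, 1/0/0, 1/0/1, 1/1/0, 1/1/1, 2/1/0, 2/1/1}
TSO∖claimed = {0/1/1}

missing: P1.r0=0 P1.r1=1 P2.r0=1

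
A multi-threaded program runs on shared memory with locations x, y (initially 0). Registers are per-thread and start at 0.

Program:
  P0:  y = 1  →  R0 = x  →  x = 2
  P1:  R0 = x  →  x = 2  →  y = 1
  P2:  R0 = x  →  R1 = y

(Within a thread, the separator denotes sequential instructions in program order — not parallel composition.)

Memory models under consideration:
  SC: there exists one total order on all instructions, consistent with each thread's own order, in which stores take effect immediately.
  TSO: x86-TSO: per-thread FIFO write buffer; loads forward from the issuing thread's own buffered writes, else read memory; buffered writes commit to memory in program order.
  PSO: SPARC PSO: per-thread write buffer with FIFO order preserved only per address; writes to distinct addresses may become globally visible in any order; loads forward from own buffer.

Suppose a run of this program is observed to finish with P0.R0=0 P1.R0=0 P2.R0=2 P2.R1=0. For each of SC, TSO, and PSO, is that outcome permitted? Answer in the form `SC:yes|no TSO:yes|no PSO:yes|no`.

SC:no TSO:yes PSO:yes

outcome vector order: (P0.R0,P1.R0,P2.R0,P2.R1)
SC (10): <0 0 0 0>, <0 0 0 1>, <0 0 2 1>, <0 2 0 0>, <0 2 0 1>, <0 2 2 1>, <2 0 0 0>, <2 0 0 1>, <2 0 2 0>, <2 0 2 1>
TSO (11): <0 0 0 0>, <0 0 0 1>, <0 0 2 0>, <0 0 2 1>, <0 2 0 0>, <0 2 0 1>, <0 2 2 1>, <2 0 0 0>, <2 0 0 1>, <2 0 2 0>, <2 0 2 1>
PSO (12): <0 0 0 0>, <0 0 0 1>, <0 0 2 0>, <0 0 2 1>, <0 2 0 0>, <0 2 0 1>, <0 2 2 0>, <0 2 2 1>, <2 0 0 0>, <2 0 0 1>, <2 0 2 0>, <2 0 2 1>
target <0 0 2 0> ∈ {TSO,PSO}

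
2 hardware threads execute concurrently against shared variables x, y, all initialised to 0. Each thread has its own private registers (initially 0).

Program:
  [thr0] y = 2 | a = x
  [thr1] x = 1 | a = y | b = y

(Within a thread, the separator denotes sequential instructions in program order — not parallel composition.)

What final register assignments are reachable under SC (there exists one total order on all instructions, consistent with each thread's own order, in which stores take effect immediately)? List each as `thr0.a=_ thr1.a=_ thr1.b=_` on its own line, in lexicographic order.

thr0.a=0 thr1.a=2 thr1.b=2
thr0.a=1 thr1.a=0 thr1.b=0
thr0.a=1 thr1.a=0 thr1.b=2
thr0.a=1 thr1.a=2 thr1.b=2

outcome vector order: (thr0.a,thr1.a,thr1.b)
|SC outcomes| = 4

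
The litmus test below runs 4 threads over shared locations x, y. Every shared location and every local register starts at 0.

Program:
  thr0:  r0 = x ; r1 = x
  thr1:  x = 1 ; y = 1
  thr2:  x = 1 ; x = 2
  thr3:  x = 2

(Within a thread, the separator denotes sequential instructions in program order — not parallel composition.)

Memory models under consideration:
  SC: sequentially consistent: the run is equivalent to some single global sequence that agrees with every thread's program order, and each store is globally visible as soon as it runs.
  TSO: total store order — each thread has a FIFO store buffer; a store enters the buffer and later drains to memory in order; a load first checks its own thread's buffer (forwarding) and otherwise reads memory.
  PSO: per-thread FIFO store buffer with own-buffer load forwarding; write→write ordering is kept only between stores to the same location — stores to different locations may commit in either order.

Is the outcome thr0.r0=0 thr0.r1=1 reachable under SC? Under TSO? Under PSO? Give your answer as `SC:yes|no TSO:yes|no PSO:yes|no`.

outcome vector order: (thr0.r0,thr0.r1)
[SC] allowed = {0/0, 0/1, 0/2, 1/1, 1/2, 2/1, 2/2}
[TSO] allowed = {0/0, 0/1, 0/2, 1/1, 1/2, 2/1, 2/2}
[PSO] allowed = {0/0, 0/1, 0/2, 1/1, 1/2, 2/1, 2/2}
target 0/1 ∈ {SC,TSO,PSO}

SC:yes TSO:yes PSO:yes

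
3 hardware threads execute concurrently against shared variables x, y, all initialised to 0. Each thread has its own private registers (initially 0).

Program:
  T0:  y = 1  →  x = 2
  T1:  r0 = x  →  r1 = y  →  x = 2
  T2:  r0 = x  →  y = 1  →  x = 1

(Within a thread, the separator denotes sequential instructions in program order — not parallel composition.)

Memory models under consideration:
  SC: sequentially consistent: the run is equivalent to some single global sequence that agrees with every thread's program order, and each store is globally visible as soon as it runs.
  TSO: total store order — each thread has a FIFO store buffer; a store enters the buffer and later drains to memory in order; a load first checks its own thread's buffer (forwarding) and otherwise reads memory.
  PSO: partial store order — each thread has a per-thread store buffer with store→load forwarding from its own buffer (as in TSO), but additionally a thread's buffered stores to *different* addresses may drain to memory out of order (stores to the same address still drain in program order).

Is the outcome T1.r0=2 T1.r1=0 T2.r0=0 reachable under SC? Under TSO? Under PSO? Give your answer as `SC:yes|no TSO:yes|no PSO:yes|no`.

outcome vector order: (T1.r0,T1.r1,T2.r0)
SC (8): <0 0 0>; <0 0 2>; <0 1 0>; <0 1 2>; <1 1 0>; <1 1 2>; <2 1 0>; <2 1 2>
TSO (8): <0 0 0>; <0 0 2>; <0 1 0>; <0 1 2>; <1 1 0>; <1 1 2>; <2 1 0>; <2 1 2>
PSO (12): <0 0 0>; <0 0 2>; <0 1 0>; <0 1 2>; <1 0 0>; <1 0 2>; <1 1 0>; <1 1 2>; <2 0 0>; <2 0 2>; <2 1 0>; <2 1 2>
target <2 0 0> ∈ {PSO}

SC:no TSO:no PSO:yes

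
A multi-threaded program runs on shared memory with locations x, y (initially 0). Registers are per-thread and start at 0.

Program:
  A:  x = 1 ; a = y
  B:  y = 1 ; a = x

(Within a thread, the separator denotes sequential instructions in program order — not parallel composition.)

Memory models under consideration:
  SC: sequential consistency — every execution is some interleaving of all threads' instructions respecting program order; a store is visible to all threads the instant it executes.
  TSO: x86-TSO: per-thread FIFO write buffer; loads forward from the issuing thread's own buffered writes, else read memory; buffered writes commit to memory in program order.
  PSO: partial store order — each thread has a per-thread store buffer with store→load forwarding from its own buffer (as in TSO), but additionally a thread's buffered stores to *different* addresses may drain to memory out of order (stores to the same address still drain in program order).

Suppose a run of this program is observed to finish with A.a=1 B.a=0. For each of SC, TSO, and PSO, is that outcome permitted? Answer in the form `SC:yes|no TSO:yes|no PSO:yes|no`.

SC:yes TSO:yes PSO:yes

outcome vector order: (A.a,B.a)
SC: 3 outcomes — {01; 10; 11}
TSO: 4 outcomes — {00; 01; 10; 11}
PSO: 4 outcomes — {00; 01; 10; 11}
target 10 ∈ {SC,TSO,PSO}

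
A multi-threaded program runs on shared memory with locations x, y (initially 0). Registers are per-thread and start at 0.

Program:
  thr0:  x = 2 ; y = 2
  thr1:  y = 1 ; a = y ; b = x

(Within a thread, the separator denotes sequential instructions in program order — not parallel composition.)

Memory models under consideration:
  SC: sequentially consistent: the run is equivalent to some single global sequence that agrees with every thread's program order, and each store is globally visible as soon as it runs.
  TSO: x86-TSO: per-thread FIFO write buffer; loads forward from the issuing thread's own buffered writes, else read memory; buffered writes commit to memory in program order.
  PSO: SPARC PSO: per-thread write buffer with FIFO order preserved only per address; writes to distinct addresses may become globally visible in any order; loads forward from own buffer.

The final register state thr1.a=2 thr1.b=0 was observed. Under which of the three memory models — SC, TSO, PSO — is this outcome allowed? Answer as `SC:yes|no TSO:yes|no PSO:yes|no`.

outcome vector order: (thr1.a,thr1.b)
SC: 3 outcomes — {1/0, 1/2, 2/2}
TSO: 3 outcomes — {1/0, 1/2, 2/2}
PSO: 4 outcomes — {1/0, 1/2, 2/0, 2/2}
target 2/0 ∈ {PSO}

SC:no TSO:no PSO:yes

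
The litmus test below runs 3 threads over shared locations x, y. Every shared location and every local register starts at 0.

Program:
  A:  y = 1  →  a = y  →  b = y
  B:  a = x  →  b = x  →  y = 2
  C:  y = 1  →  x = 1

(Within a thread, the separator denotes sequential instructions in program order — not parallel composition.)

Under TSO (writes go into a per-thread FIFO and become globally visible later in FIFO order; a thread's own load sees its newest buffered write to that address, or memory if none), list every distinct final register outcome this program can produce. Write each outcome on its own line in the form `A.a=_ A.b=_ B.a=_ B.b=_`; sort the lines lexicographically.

A.a=1 A.b=1 B.a=0 B.b=0
A.a=1 A.b=1 B.a=0 B.b=1
A.a=1 A.b=1 B.a=1 B.b=1
A.a=1 A.b=2 B.a=0 B.b=0
A.a=1 A.b=2 B.a=0 B.b=1
A.a=1 A.b=2 B.a=1 B.b=1
A.a=2 A.b=1 B.a=0 B.b=0
A.a=2 A.b=2 B.a=0 B.b=0
A.a=2 A.b=2 B.a=0 B.b=1
A.a=2 A.b=2 B.a=1 B.b=1

outcome vector order: (A.a,A.b,B.a,B.b)
|TSO outcomes| = 10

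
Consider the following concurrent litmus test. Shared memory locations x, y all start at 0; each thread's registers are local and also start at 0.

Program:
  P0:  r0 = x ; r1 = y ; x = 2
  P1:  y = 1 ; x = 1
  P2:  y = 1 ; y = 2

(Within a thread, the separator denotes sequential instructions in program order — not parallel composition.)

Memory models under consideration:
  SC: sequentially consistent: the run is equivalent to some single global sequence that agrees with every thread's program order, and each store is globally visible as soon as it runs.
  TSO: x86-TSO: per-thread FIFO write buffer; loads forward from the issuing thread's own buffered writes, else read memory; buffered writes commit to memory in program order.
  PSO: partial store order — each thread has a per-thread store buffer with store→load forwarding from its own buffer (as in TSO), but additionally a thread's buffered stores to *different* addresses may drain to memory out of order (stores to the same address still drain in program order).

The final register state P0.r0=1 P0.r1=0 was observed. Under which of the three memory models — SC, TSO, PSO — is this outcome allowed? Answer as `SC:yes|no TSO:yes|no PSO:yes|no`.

SC:no TSO:no PSO:yes

outcome vector order: (P0.r0,P0.r1)
[SC] allowed = {00; 01; 02; 11; 12}
[TSO] allowed = {00; 01; 02; 11; 12}
[PSO] allowed = {00; 01; 02; 10; 11; 12}
target 10 ∈ {PSO}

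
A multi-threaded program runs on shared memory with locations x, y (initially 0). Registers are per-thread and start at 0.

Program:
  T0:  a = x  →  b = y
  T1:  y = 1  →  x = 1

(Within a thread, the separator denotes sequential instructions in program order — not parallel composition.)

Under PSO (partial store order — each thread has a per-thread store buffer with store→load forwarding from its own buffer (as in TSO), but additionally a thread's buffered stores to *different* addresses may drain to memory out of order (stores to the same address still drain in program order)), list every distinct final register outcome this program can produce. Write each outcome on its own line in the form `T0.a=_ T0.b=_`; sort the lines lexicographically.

T0.a=0 T0.b=0
T0.a=0 T0.b=1
T0.a=1 T0.b=0
T0.a=1 T0.b=1

outcome vector order: (T0.a,T0.b)
|PSO outcomes| = 4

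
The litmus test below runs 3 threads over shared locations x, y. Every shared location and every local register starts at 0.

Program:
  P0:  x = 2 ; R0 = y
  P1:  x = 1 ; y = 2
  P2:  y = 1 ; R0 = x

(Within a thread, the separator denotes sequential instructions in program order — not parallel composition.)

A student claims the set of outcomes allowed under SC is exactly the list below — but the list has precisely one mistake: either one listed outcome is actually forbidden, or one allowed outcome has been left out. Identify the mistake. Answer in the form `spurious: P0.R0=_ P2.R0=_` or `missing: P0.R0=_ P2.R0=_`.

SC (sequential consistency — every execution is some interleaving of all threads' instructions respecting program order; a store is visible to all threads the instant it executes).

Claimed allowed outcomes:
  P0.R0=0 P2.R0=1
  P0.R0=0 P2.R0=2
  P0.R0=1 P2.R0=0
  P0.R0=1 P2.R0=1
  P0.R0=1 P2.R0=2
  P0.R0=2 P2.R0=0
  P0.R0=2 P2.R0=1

missing: P0.R0=2 P2.R0=2

outcome vector order: (P0.R0,P2.R0)
SC (8): <0 1> <0 2> <1 0> <1 1> <1 2> <2 0> <2 1> <2 2>
SC∖claimed = {<2 2>}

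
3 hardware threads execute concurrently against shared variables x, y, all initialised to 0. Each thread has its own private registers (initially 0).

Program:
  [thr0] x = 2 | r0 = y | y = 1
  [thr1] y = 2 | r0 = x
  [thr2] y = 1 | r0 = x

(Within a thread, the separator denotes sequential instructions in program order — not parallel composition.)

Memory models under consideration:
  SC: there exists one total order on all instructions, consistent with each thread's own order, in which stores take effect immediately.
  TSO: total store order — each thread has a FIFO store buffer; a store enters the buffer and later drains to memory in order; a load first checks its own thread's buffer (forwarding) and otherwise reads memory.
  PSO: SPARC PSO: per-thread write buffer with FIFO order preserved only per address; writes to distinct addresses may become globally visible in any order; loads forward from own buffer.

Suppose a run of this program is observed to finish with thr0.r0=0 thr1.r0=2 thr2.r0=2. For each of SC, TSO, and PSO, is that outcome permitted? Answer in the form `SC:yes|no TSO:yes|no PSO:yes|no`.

SC:yes TSO:yes PSO:yes

outcome vector order: (thr0.r0,thr1.r0,thr2.r0)
SC (9): <0 2 2>, <1 0 0>, <1 0 2>, <1 2 0>, <1 2 2>, <2 0 0>, <2 0 2>, <2 2 0>, <2 2 2>
TSO (12): <0 0 0>, <0 0 2>, <0 2 0>, <0 2 2>, <1 0 0>, <1 0 2>, <1 2 0>, <1 2 2>, <2 0 0>, <2 0 2>, <2 2 0>, <2 2 2>
PSO (12): <0 0 0>, <0 0 2>, <0 2 0>, <0 2 2>, <1 0 0>, <1 0 2>, <1 2 0>, <1 2 2>, <2 0 0>, <2 0 2>, <2 2 0>, <2 2 2>
target <0 2 2> ∈ {SC,TSO,PSO}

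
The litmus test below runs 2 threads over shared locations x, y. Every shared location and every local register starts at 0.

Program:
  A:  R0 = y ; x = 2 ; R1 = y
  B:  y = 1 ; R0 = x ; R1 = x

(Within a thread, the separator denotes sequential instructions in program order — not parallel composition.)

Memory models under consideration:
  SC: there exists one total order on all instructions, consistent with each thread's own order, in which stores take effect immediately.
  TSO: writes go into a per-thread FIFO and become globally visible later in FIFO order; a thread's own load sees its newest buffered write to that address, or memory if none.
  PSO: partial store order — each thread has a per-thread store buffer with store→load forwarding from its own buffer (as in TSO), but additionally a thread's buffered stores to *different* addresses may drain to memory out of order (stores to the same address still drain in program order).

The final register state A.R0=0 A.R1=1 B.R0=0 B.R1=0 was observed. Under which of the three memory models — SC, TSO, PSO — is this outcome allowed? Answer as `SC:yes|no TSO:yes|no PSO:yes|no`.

outcome vector order: (A.R0,A.R1,B.R0,B.R1)
SC (7): 0022, 0100, 0102, 0122, 1100, 1102, 1122
TSO (9): 0000, 0002, 0022, 0100, 0102, 0122, 1100, 1102, 1122
PSO (9): 0000, 0002, 0022, 0100, 0102, 0122, 1100, 1102, 1122
target 0100 ∈ {SC,TSO,PSO}

SC:yes TSO:yes PSO:yes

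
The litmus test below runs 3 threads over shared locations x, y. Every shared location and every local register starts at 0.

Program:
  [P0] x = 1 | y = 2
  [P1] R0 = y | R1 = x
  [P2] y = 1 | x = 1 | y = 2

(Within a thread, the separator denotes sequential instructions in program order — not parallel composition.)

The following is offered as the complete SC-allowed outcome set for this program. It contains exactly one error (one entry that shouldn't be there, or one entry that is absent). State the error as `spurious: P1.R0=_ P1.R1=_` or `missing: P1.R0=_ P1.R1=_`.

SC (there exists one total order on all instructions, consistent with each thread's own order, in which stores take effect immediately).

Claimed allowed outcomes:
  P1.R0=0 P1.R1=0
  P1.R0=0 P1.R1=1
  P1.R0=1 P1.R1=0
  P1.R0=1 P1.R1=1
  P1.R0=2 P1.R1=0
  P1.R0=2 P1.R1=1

outcome vector order: (P1.R0,P1.R1)
[SC] allowed = {0/0; 0/1; 1/0; 1/1; 2/1}
claimed∖SC = {2/0}

spurious: P1.R0=2 P1.R1=0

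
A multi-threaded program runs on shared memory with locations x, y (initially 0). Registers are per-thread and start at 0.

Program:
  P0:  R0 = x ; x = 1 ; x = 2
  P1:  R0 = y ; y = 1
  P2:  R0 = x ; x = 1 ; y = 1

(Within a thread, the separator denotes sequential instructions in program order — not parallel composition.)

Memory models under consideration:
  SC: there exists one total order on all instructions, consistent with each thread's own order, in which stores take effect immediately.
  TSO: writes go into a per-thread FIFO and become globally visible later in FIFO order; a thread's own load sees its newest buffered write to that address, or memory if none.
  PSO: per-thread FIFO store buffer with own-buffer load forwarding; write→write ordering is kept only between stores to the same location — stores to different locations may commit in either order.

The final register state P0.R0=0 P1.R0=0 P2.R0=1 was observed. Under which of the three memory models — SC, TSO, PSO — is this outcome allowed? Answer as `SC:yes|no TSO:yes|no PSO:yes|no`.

SC:yes TSO:yes PSO:yes

outcome vector order: (P0.R0,P1.R0,P2.R0)
SC (8): <0 0 0>, <0 0 1>, <0 0 2>, <0 1 0>, <0 1 1>, <0 1 2>, <1 0 0>, <1 1 0>
TSO (8): <0 0 0>, <0 0 1>, <0 0 2>, <0 1 0>, <0 1 1>, <0 1 2>, <1 0 0>, <1 1 0>
PSO (8): <0 0 0>, <0 0 1>, <0 0 2>, <0 1 0>, <0 1 1>, <0 1 2>, <1 0 0>, <1 1 0>
target <0 0 1> ∈ {SC,TSO,PSO}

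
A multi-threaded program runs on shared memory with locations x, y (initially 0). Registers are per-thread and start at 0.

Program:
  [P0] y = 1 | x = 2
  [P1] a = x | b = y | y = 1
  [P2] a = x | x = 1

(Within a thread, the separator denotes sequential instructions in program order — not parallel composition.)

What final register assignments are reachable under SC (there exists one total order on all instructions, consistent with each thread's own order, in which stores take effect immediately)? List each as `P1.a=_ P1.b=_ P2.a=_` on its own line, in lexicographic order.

P1.a=0 P1.b=0 P2.a=0
P1.a=0 P1.b=0 P2.a=2
P1.a=0 P1.b=1 P2.a=0
P1.a=0 P1.b=1 P2.a=2
P1.a=1 P1.b=0 P2.a=0
P1.a=1 P1.b=1 P2.a=0
P1.a=1 P1.b=1 P2.a=2
P1.a=2 P1.b=1 P2.a=0
P1.a=2 P1.b=1 P2.a=2

outcome vector order: (P1.a,P1.b,P2.a)
|SC outcomes| = 9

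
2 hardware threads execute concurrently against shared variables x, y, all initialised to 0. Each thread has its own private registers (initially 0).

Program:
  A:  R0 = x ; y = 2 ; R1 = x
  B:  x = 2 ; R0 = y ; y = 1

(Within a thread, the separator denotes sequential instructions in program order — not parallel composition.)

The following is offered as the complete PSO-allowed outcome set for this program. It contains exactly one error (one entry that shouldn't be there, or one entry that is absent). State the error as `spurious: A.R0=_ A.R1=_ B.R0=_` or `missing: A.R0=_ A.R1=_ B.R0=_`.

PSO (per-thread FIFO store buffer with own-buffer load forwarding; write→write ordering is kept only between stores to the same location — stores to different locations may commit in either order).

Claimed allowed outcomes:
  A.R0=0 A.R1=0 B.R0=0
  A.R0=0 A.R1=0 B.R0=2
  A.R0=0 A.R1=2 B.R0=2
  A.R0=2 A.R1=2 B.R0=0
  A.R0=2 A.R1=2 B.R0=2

outcome vector order: (A.R0,A.R1,B.R0)
PSO (6): 0/0/0 0/0/2 0/2/0 0/2/2 2/2/0 2/2/2
PSO∖claimed = {0/2/0}

missing: A.R0=0 A.R1=2 B.R0=0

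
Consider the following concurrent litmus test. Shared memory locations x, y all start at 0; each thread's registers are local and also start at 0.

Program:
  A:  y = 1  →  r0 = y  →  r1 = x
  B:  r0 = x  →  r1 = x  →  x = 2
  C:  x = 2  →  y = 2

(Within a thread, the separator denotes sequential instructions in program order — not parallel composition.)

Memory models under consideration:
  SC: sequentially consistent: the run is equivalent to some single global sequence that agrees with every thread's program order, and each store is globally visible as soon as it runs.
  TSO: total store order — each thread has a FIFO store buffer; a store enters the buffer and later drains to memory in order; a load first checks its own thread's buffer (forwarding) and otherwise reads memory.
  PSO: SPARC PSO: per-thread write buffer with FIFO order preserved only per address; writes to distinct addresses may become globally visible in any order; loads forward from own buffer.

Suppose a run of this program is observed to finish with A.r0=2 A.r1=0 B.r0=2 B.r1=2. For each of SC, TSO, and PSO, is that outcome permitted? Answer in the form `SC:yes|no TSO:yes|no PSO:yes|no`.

SC:no TSO:no PSO:yes

outcome vector order: (A.r0,A.r1,B.r0,B.r1)
under SC → <1 0 0 0> <1 0 0 2> <1 0 2 2> <1 2 0 0> <1 2 0 2> <1 2 2 2> <2 2 0 0> <2 2 0 2> <2 2 2 2>
under TSO → <1 0 0 0> <1 0 0 2> <1 0 2 2> <1 2 0 0> <1 2 0 2> <1 2 2 2> <2 2 0 0> <2 2 0 2> <2 2 2 2>
under PSO → <1 0 0 0> <1 0 0 2> <1 0 2 2> <1 2 0 0> <1 2 0 2> <1 2 2 2> <2 0 0 0> <2 0 0 2> <2 0 2 2> <2 2 0 0> <2 2 0 2> <2 2 2 2>
target <2 0 2 2> ∈ {PSO}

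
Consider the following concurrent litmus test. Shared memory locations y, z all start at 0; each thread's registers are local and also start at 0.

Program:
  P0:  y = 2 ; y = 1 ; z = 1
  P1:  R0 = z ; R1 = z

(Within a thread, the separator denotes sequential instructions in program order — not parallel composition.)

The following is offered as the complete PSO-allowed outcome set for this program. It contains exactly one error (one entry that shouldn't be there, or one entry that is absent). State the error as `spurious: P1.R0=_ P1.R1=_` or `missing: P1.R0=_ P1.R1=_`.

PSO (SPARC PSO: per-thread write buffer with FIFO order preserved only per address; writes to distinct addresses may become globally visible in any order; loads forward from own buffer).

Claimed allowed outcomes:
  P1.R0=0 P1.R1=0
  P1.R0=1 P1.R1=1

outcome vector order: (P1.R0,P1.R1)
under PSO → 00 01 11
PSO∖claimed = {01}

missing: P1.R0=0 P1.R1=1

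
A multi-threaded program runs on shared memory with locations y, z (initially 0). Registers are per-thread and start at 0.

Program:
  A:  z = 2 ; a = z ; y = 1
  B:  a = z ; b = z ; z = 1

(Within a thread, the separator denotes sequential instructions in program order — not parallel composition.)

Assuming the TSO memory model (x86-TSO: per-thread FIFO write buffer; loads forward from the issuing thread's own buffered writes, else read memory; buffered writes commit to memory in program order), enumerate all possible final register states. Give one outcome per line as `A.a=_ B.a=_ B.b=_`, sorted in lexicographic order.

outcome vector order: (A.a,B.a,B.b)
|TSO outcomes| = 6

A.a=1 B.a=0 B.b=0
A.a=1 B.a=0 B.b=2
A.a=1 B.a=2 B.b=2
A.a=2 B.a=0 B.b=0
A.a=2 B.a=0 B.b=2
A.a=2 B.a=2 B.b=2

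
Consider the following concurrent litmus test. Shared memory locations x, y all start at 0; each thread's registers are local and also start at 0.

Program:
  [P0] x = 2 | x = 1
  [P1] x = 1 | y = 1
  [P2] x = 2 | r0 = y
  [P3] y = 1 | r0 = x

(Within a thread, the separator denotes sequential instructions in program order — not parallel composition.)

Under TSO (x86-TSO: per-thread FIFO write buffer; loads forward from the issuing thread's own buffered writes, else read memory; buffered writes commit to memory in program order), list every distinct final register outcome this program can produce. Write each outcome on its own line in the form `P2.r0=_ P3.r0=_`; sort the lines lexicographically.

P2.r0=0 P3.r0=0
P2.r0=0 P3.r0=1
P2.r0=0 P3.r0=2
P2.r0=1 P3.r0=0
P2.r0=1 P3.r0=1
P2.r0=1 P3.r0=2

outcome vector order: (P2.r0,P3.r0)
|TSO outcomes| = 6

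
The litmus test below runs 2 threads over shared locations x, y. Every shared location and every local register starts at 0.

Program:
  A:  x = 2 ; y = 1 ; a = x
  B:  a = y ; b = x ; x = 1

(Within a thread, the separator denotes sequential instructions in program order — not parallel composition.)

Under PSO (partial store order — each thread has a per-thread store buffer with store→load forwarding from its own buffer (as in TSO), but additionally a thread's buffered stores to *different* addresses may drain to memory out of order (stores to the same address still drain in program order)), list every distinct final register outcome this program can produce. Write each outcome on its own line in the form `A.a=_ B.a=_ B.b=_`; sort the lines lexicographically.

outcome vector order: (A.a,B.a,B.b)
|PSO outcomes| = 8

A.a=1 B.a=0 B.b=0
A.a=1 B.a=0 B.b=2
A.a=1 B.a=1 B.b=0
A.a=1 B.a=1 B.b=2
A.a=2 B.a=0 B.b=0
A.a=2 B.a=0 B.b=2
A.a=2 B.a=1 B.b=0
A.a=2 B.a=1 B.b=2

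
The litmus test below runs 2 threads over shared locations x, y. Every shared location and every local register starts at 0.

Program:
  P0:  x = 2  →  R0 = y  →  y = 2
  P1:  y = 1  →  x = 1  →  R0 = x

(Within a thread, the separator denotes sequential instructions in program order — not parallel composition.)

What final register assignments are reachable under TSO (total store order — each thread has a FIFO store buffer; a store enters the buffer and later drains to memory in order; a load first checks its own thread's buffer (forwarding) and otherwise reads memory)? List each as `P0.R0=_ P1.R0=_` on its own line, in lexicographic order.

outcome vector order: (P0.R0,P1.R0)
|TSO outcomes| = 4

P0.R0=0 P1.R0=1
P0.R0=0 P1.R0=2
P0.R0=1 P1.R0=1
P0.R0=1 P1.R0=2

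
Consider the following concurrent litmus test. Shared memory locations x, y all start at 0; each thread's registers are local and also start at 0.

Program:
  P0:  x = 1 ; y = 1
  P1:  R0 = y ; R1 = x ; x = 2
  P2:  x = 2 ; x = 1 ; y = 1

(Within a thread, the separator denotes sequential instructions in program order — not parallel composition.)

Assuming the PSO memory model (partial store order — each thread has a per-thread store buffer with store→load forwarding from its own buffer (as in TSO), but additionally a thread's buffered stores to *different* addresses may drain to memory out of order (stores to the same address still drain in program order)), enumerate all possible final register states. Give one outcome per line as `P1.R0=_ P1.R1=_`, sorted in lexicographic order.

P1.R0=0 P1.R1=0
P1.R0=0 P1.R1=1
P1.R0=0 P1.R1=2
P1.R0=1 P1.R1=0
P1.R0=1 P1.R1=1
P1.R0=1 P1.R1=2

outcome vector order: (P1.R0,P1.R1)
|PSO outcomes| = 6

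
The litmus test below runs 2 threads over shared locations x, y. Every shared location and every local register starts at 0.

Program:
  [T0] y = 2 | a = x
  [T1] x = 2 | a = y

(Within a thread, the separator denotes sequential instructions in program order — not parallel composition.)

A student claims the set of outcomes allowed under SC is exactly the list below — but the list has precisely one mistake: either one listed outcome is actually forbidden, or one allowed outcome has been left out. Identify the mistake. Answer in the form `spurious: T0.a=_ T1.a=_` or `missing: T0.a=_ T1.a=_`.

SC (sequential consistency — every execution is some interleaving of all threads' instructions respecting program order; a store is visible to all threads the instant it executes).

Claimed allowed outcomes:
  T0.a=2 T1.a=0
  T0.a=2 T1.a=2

missing: T0.a=0 T1.a=2

outcome vector order: (T0.a,T1.a)
under SC → 02; 20; 22
SC∖claimed = {02}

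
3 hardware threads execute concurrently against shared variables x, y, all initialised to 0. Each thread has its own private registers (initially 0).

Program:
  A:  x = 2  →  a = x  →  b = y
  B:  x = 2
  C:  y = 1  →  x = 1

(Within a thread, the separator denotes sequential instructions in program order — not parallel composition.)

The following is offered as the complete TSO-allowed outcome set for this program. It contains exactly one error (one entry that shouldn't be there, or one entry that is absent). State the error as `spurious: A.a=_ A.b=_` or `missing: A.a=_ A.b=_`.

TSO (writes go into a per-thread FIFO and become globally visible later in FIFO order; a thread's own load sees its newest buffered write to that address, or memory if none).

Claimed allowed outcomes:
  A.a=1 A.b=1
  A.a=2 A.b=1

outcome vector order: (A.a,A.b)
under TSO → (1,1); (2,0); (2,1)
TSO∖claimed = {(2,0)}

missing: A.a=2 A.b=0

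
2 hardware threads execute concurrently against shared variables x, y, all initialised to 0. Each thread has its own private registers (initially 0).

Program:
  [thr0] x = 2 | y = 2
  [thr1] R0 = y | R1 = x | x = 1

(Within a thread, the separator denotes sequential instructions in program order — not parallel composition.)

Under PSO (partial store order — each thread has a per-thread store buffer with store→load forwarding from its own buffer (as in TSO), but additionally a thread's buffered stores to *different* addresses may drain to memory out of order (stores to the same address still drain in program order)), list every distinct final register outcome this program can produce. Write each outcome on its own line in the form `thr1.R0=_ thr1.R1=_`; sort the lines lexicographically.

thr1.R0=0 thr1.R1=0
thr1.R0=0 thr1.R1=2
thr1.R0=2 thr1.R1=0
thr1.R0=2 thr1.R1=2

outcome vector order: (thr1.R0,thr1.R1)
|PSO outcomes| = 4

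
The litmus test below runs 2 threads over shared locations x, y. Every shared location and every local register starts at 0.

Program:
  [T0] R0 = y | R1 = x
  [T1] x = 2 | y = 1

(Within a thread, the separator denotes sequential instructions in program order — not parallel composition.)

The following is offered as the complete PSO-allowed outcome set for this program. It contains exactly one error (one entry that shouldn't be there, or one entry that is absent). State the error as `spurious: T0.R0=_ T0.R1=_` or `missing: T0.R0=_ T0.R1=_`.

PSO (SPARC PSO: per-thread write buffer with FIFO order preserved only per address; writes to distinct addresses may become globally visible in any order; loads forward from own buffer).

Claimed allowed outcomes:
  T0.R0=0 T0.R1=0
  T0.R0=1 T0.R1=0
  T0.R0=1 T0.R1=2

missing: T0.R0=0 T0.R1=2

outcome vector order: (T0.R0,T0.R1)
under PSO → 00 02 10 12
PSO∖claimed = {02}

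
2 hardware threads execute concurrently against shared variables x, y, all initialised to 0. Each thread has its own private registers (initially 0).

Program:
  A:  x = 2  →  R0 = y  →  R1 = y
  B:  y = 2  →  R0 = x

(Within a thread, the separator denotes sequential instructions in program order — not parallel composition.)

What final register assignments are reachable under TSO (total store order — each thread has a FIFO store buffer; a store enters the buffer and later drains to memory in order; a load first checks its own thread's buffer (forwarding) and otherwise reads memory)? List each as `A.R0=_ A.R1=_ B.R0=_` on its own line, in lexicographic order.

A.R0=0 A.R1=0 B.R0=0
A.R0=0 A.R1=0 B.R0=2
A.R0=0 A.R1=2 B.R0=0
A.R0=0 A.R1=2 B.R0=2
A.R0=2 A.R1=2 B.R0=0
A.R0=2 A.R1=2 B.R0=2

outcome vector order: (A.R0,A.R1,B.R0)
|TSO outcomes| = 6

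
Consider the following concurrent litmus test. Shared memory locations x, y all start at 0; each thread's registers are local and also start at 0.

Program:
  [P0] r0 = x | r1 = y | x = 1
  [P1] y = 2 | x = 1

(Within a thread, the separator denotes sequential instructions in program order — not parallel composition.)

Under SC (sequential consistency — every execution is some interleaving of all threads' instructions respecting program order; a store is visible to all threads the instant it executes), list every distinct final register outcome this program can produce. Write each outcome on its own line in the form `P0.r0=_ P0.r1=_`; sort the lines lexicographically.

P0.r0=0 P0.r1=0
P0.r0=0 P0.r1=2
P0.r0=1 P0.r1=2

outcome vector order: (P0.r0,P0.r1)
|SC outcomes| = 3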